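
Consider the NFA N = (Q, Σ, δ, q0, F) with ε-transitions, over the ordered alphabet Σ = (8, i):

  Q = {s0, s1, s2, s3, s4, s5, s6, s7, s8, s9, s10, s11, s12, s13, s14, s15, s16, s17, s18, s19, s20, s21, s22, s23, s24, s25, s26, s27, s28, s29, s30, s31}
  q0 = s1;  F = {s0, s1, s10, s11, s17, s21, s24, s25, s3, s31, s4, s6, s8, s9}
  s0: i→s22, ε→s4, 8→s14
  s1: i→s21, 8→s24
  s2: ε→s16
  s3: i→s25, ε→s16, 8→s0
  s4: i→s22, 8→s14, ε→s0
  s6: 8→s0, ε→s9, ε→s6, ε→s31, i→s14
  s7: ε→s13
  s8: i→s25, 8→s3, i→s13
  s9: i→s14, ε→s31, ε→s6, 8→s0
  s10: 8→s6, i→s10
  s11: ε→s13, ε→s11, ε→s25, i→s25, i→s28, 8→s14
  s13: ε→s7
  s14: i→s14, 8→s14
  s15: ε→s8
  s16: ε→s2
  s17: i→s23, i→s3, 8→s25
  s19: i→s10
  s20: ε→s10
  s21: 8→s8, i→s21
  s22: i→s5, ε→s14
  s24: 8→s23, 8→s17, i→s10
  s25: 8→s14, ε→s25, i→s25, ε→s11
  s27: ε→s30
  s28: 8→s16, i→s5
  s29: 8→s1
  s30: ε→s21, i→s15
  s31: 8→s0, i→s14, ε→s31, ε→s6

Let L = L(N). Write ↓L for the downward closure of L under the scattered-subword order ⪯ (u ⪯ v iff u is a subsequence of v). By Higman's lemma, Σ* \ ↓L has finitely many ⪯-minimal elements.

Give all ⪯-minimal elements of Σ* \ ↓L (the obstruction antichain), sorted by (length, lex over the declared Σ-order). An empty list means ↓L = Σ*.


min(Σ*\↓L) = [8888, 8i8i, i8i8, 88ii8, i888i].

|Q|=32, |F|=14, |δ|=64 (24 ε).
min D↑ (11 st, q0=0, F={9}): 0:8→1,i→2 1:8→3,i→4 2:8→5,i→2 3:8→6,i→7 4:8→8,i→4 5:8→7,i→6 6:8→9,i→6 7:8→10,i→6 8:8→10,i→9 9:8→9,i→9 10:8→9,i→9 [Hopcroft].
'8888': |S_i|=[23, 21, 18, 12, 3] end={s14,s16,s2} ∉↓L; 4/4 deletions ∈↓L.
'8i8i': |S_i|=[23, 21, 18, 10, 3] end={s14,s22,s5} ∉↓L; 4/4 single-dels accept.
'i8i8': N↓-sim [23, 20, 17, 10, 3] end={s14,s16,s2} rej; 4/4 del acc.
'88ii8': run [23, 21, 18, 14, 10, 3] end={s14,s16,s2} ∉↓L; 5/5 single-dels accept.
'i888i': run [23, 20, 17, 13, 7, 3] end={s14,s22,s5} — reject; 5/5 deletions ∈↓L.
5 words, ⪯-incomp.


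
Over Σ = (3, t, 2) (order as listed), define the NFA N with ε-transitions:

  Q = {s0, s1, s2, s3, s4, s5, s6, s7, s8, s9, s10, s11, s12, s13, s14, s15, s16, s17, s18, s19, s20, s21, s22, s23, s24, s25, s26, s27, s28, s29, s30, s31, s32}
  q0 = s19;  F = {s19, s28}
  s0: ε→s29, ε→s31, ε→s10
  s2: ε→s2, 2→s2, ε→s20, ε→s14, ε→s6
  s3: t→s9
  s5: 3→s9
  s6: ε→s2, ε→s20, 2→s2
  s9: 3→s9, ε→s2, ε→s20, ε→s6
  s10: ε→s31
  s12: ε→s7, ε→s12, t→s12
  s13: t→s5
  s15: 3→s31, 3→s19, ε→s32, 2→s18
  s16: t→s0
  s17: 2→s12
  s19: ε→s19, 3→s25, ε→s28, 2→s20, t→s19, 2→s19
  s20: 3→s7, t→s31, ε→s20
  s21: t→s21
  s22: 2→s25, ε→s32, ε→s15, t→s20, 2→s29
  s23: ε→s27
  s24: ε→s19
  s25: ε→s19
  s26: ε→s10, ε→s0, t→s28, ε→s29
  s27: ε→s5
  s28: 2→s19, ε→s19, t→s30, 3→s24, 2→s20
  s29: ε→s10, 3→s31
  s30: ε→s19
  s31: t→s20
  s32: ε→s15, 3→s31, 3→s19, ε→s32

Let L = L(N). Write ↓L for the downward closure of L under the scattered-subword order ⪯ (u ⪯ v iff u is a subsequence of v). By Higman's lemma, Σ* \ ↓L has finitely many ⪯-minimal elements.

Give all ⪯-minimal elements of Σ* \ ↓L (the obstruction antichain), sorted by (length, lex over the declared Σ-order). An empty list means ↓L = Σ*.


|Q|=33, |F|=2, |δ|=64 (33 ε).
min D↑ (1 st, q0=0, F={}): 0:3→0,t→0,2→0 [Hopcroft].
L(D↑) = ∅; no obstructions.

min(Σ*\↓L) = [].


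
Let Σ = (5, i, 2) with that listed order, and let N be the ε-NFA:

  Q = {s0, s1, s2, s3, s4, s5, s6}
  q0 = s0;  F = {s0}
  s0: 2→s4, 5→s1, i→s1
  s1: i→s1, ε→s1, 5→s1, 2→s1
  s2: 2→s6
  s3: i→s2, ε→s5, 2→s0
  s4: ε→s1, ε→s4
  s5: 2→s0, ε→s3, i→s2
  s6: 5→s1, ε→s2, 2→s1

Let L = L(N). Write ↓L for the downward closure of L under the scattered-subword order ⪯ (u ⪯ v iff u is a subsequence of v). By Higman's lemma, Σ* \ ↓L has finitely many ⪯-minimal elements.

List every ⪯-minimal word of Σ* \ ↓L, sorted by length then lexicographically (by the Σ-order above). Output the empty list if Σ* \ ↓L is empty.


Antichain: [5, i, 2].

|Q|=7, |F|=1, |δ|=19 (6 ε).
min D↑ (2 st, q0=0, F={1}): 0:5→1,i→1,2→1 1:5→1,i→1,2→1 [Hopcroft].
'5': run [3, 1] end={s1} rej; 1/1 del acc.
'i': N↓-sim [3, 1] end={s1} — reject; 1/1 deletions ∈↓L.
'2': |S_i|=[3, 2] end={s1,s4} — reject; 1/1 deletions ∈↓L.
3 words, ⪯-incomp.


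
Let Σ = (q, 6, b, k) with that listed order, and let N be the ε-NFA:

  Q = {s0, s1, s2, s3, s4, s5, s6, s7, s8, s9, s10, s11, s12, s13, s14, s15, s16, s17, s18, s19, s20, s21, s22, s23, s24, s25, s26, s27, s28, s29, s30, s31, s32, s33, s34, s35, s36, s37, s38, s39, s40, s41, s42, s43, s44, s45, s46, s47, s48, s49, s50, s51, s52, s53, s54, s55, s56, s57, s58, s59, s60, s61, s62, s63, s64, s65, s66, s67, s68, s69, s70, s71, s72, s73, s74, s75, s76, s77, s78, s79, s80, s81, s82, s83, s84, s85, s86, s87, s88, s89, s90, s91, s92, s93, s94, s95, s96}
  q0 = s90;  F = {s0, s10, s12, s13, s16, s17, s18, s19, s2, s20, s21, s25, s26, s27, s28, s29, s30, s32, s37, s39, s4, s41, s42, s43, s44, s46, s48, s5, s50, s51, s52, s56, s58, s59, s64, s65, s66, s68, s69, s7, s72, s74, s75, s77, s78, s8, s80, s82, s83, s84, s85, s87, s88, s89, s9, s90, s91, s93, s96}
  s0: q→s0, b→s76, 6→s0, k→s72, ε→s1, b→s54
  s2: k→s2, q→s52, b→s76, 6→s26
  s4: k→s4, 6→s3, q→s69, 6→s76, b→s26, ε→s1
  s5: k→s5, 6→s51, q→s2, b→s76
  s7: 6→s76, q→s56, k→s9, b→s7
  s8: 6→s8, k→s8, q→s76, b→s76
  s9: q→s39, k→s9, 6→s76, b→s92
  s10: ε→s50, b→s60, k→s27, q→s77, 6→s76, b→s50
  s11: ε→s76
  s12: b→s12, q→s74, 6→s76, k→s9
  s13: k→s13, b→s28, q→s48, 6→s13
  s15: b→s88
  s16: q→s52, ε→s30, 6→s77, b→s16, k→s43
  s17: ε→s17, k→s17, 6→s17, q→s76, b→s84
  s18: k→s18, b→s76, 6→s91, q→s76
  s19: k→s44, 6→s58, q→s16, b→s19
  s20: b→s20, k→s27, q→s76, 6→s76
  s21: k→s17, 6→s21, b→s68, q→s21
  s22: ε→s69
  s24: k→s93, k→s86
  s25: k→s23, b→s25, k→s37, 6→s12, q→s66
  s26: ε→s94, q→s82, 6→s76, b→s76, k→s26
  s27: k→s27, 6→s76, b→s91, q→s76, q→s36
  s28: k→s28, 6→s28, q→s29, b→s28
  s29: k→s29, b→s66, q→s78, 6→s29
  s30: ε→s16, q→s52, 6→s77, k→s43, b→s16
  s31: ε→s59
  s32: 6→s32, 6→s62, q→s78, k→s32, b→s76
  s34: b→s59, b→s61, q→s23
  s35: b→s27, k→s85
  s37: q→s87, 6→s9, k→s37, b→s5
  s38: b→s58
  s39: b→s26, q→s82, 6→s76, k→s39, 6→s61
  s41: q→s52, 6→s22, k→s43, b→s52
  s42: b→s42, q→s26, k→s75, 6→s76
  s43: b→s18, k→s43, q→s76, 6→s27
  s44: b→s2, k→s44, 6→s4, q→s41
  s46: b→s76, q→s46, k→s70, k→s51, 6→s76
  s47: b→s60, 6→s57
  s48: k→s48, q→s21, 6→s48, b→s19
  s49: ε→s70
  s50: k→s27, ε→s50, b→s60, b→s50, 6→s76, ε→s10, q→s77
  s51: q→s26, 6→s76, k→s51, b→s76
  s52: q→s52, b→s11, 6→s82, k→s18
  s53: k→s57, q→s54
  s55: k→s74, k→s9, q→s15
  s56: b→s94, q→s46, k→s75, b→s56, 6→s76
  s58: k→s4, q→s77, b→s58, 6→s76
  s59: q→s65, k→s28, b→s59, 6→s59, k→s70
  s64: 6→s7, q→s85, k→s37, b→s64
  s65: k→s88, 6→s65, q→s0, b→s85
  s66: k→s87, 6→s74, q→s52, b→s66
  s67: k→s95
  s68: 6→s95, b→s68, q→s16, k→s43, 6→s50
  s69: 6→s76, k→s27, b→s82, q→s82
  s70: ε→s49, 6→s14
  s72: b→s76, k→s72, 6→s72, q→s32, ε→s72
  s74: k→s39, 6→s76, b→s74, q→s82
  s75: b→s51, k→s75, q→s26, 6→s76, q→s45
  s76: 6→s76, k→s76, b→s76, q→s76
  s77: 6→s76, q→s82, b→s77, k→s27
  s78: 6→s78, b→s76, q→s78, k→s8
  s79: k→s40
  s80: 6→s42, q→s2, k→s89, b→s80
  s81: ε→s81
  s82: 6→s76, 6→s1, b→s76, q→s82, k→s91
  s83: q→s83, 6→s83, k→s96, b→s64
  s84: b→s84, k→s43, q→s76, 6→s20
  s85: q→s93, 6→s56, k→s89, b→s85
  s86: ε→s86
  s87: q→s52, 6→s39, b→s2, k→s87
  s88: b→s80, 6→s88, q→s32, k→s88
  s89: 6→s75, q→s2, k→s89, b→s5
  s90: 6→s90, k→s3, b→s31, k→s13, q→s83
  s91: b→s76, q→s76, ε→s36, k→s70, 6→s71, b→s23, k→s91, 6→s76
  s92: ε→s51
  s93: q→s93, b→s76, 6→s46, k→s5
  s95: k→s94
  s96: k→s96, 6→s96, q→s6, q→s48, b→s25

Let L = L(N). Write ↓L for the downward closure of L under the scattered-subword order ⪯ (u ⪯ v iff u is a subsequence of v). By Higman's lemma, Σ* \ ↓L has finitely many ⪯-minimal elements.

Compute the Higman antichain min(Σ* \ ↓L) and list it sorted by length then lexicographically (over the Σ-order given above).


|Q|=97, |F|=59, |δ|=298 (19 ε).
min D↑ (58 st, q0=0, F={21}): 0:q→1,6→0,b→2,k→3 1:q→1,6→1,b→4,k→5 2:q→6,6→2,b→2,k→7 3:q→8,6→3,b→7,k→3 4:q→9,6→10,b→4,k→11 5:q→8,6→5,b→12,k→5 6:q→13,6→6,b→9,k→14 7:q→15,6→7,b→7,k→7 8:q→16,6→8,b→17,k→8 9:q→18,6→19,b→9,k→20 10:q→19,6→21,b→10,k→22 11:q→23,6→22,b→24,k→11 12:q→25,6→26,b→12,k→11 13:q→13,6→13,b→21,k→27 14:q→28,6→14,b→29,k→14 15:q→30,6→15,b→25,k→15 16:q→16,6→16,b→31,k→32 17:q→33,6→34,b→17,k→35 18:q→18,6→36,b→21,k→24 19:q→36,6→21,b→19,k→37 20:q→38,6→37,b→24,k→20 21:q→21,6→21,b→21,k→21 22:q→39,6→21,b→40,k→22 23:q→41,6→39,b→38,k→23 24:q→38,6→40,b→21,k→24 25:q→41,6→42,b→25,k→23 26:q→42,6→21,b→26,k→22 27:q→28,6→27,b→21,k→27 28:q→30,6→28,b→21,k→28 29:q→38,6→43,b→29,k→20 30:q→30,6→30,b→21,k→44 31:q→33,6→45,b→31,k→46 32:q→21,6→32,b→47,k→32 33:q→41,6→48,b→33,k→46 34:q→48,6→21,b→34,k→49 35:q→50,6→49,b→38,k→35 36:q→36,6→21,b→21,k→40 37:q→51,6→21,b→40,k→37 38:q→41,6→51,b→21,k→38 39:q→52,6→21,b→51,k→39 40:q→51,6→21,b→21,k→40 41:q→41,6→52,b→21,k→53 42:q→52,6→21,b→42,k→39 43:q→51,6→21,b→43,k→37 44:q→21,6→44,b→21,k→44 45:q→48,6→21,b→45,k→54 46:q→21,6→54,b→53,k→46 47:q→21,6→55,b→47,k→46 48:q→52,6→21,b→48,k→54 49:q→56,6→21,b→51,k→49 50:q→41,6→56,b→41,k→46 51:q→52,6→21,b→21,k→51 52:q→52,6→21,b→21,k→57 53:q→21,6→57,b→21,k→53 54:q→21,6→21,b→57,k→54 55:q→21,6→21,b→55,k→54 56:q→52,6→21,b→52,k→54 57:q→21,6→21,b→21,k→57 [Hopcroft].
'qb66': N↓-sim [80, 75, 60, 37, 6] end={s1,s14,s3,s61,s71,s76} — reject; 4/4 deletions ∈↓L.
'bqqb': run [80, 72, 50, 28, 4] end={s11,s23,s54,s76} ∉↓L; 4/4 single-dels accept.
'qbkbb': |S_i|=[80, 75, 60, 35, 19, 3] end={s11,s23,s76} rej; 5/5 single-dels accept.
'kqqkq': N↓-sim [80, 67, 51, 33, 16, 2] end={s36,s76} rej; 5/5 single-dels accept.
4 words, ⪯-incomp.

A = [qb66, bqqb, qbkbb, kqqkq].


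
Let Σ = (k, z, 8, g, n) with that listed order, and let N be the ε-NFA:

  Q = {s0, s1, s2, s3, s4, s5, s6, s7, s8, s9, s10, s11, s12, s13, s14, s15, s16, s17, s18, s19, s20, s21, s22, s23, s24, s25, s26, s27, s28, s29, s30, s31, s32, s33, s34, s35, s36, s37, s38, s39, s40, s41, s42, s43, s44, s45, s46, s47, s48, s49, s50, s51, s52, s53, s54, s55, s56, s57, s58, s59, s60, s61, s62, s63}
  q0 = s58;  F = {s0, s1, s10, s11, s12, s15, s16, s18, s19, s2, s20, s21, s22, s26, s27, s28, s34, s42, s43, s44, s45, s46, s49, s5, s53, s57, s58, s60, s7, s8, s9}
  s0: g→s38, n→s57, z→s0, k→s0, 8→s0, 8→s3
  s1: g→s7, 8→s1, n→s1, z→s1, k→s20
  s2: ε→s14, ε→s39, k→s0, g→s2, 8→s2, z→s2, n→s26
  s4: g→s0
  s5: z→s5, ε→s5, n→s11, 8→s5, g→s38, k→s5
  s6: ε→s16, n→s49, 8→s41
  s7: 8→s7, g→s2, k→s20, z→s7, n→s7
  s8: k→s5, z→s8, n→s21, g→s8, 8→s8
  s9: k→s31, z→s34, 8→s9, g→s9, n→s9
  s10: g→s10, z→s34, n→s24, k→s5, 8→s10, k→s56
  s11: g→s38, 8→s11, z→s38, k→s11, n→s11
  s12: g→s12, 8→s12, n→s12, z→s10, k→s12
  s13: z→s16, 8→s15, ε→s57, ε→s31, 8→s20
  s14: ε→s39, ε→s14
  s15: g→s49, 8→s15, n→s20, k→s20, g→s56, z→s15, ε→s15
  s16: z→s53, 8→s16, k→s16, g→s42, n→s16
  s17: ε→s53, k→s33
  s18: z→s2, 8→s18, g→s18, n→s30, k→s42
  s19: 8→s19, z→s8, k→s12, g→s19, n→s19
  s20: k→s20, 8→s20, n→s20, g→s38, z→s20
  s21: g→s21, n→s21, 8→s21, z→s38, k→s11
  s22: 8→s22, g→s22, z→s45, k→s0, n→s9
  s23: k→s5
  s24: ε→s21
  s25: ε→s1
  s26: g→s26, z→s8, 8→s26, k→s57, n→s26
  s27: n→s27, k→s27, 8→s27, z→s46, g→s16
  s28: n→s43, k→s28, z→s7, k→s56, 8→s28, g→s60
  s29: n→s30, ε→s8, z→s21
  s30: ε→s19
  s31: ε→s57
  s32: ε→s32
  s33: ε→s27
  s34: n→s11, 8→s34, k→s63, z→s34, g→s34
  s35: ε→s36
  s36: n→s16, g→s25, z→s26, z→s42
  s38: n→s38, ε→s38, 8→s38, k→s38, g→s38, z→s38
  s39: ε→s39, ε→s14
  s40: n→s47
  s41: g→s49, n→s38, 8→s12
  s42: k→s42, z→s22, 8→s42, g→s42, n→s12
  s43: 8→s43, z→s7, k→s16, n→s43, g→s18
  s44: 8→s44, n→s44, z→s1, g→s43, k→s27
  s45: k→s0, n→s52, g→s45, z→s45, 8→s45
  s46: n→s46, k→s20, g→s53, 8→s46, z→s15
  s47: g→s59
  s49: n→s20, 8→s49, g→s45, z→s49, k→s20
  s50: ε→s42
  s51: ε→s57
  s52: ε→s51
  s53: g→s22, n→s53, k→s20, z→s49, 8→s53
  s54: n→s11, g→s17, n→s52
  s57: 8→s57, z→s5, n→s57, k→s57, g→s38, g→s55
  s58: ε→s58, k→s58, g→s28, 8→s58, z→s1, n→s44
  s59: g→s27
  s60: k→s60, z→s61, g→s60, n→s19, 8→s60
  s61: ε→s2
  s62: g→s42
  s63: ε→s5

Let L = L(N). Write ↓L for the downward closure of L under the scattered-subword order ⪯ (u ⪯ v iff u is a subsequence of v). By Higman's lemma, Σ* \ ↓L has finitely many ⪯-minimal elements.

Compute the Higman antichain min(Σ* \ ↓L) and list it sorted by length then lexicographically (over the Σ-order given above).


|Q|=64, |F|=31, |δ|=216 (27 ε).
min D↑ (32 st, q0=0, F={9}): 0:k→0,z→1,8→0,g→2,n→3 1:k→4,z→1,8→1,g→5,n→1 2:k→2,z→5,8→2,g→6,n→7 3:k→8,z→1,8→3,g→7,n→3 4:k→4,z→4,8→4,g→9,n→4 5:k→4,z→5,8→5,g→10,n→5 6:k→6,z→10,8→6,g→6,n→11 7:k→12,z→5,8→7,g→13,n→7 8:k→8,z→14,8→8,g→12,n→8 9:k→9,z→9,8→9,g→9,n→9 10:k→15,z→10,8→10,g→10,n→16 11:k→17,z→18,8→11,g→11,n→11 12:k→12,z→19,8→12,g→20,n→12 13:k→20,z→10,8→13,g→13,n→11 14:k→4,z→21,8→14,g→19,n→14 15:k→15,z→15,8→15,g→9,n→22 16:k→22,z→18,8→16,g→16,n→16 17:k→17,z→23,8→17,g→17,n→17 18:k→24,z→18,8→18,g→18,n→25 19:k→4,z→26,8→19,g→27,n→19 20:k→20,z→27,8→20,g→20,n→17 21:k→4,z→21,8→21,g→26,n→4 22:k→22,z→24,8→22,g→9,n→22 23:k→24,z→28,8→23,g→23,n→25 24:k→24,z→24,8→24,g→9,n→29 25:k→29,z→9,8→25,g→25,n→25 26:k→4,z→26,8→26,g→30,n→4 27:k→15,z→30,8→27,g→27,n→31 28:k→24,z→28,8→28,g→28,n→29 29:k→29,z→9,8→29,g→9,n→29 30:k→15,z→30,8→30,g→30,n→22 31:k→22,z→28,8→31,g→31,n→31 [Hopcroft].
'zkg': N↓-sim [44, 32, 11, 2] end={s38,s55} ∉↓L; 3/3 del acc.
'ggnznz': |S_i|=[44, 38, 31, 20, 10, 4, 1] end={s38} — reject; 6/6 del acc.
'nkzzng': run [44, 40, 28, 24, 16, 8, 2] end={s38,s55} — reject; 6/6 deletions ∈↓L.
3 obstructions.

A = [zkg, ggnznz, nkzzng].


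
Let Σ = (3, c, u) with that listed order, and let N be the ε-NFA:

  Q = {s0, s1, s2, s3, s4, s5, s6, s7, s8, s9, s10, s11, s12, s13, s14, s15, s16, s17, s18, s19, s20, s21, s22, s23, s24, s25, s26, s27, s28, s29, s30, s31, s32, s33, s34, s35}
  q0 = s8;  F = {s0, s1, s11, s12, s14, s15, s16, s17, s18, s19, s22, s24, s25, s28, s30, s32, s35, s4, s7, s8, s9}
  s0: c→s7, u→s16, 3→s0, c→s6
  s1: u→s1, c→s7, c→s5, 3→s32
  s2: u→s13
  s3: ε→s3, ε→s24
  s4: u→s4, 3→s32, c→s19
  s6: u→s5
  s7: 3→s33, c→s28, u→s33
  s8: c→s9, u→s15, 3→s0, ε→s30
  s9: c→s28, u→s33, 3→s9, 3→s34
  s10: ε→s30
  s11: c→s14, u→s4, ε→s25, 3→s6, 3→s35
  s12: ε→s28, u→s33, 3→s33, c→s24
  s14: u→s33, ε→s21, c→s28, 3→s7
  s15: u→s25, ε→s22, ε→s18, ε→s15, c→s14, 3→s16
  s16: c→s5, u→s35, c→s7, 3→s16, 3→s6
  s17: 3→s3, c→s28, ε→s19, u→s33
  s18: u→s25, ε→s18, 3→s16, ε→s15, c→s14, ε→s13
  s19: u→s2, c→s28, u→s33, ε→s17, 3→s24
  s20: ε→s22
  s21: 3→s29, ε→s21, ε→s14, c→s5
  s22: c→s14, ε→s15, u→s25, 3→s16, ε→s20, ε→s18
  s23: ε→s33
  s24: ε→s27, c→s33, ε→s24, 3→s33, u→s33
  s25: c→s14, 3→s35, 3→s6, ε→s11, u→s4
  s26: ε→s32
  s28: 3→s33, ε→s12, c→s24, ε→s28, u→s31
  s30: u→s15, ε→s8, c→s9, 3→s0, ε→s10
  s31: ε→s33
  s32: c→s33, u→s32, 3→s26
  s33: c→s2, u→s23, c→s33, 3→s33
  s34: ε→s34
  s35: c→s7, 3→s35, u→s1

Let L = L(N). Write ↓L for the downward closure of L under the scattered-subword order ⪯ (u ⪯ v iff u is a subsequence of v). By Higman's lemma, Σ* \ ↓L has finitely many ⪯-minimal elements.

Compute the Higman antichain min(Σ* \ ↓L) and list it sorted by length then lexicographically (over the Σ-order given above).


A = [cu, 3c3, cc3, cccc, uc33, uuu3c].

|Q|=36, |F|=21, |δ|=111 (32 ε).
min D↑ (16 st, q0=0, F={7}): 0:3→1,c→2,u→3 1:3→1,c→4,u→5 2:3→2,c→6,u→7 3:3→5,c→8,u→9 4:3→7,c→6,u→7 5:3→5,c→4,u→10 6:3→7,c→11,u→7 7:3→7,c→7,u→7 8:3→4,c→6,u→7 9:3→10,c→8,u→12 10:3→10,c→4,u→13 11:3→7,c→7,u→7 12:3→14,c→15,u→12 13:3→14,c→4,u→13 14:3→14,c→7,u→14 15:3→11,c→6,u→7 [Hopcroft].
'cu': N↓-sim [36, 20, 6] end={s13,s2,s23,s31,s33,s5} rej; 2/2 del acc.
'3c3': |S_i|=[36, 22, 12, 4] end={s13,s2,s23,s33} — reject; 3/3 deletions ∈↓L.
'cc3': run [36, 20, 10, 4] end={s13,s2,s23,s33} — reject; 3/3 deletions ∈↓L.
'cccc': N↓-sim [36, 20, 10, 6, 4] end={s13,s2,s23,s33} — reject; 4/4 deletions ∈↓L.
'uc33': N↓-sim [36, 30, 17, 12, 4] end={s13,s2,s23,s33} — reject; 4/4 single-dels accept.
'uuu3c': |S_i|=[36, 30, 25, 18, 9, 4] end={s13,s2,s23,s33} ∉↓L; 5/5 del acc.
6 minimals (antichain).


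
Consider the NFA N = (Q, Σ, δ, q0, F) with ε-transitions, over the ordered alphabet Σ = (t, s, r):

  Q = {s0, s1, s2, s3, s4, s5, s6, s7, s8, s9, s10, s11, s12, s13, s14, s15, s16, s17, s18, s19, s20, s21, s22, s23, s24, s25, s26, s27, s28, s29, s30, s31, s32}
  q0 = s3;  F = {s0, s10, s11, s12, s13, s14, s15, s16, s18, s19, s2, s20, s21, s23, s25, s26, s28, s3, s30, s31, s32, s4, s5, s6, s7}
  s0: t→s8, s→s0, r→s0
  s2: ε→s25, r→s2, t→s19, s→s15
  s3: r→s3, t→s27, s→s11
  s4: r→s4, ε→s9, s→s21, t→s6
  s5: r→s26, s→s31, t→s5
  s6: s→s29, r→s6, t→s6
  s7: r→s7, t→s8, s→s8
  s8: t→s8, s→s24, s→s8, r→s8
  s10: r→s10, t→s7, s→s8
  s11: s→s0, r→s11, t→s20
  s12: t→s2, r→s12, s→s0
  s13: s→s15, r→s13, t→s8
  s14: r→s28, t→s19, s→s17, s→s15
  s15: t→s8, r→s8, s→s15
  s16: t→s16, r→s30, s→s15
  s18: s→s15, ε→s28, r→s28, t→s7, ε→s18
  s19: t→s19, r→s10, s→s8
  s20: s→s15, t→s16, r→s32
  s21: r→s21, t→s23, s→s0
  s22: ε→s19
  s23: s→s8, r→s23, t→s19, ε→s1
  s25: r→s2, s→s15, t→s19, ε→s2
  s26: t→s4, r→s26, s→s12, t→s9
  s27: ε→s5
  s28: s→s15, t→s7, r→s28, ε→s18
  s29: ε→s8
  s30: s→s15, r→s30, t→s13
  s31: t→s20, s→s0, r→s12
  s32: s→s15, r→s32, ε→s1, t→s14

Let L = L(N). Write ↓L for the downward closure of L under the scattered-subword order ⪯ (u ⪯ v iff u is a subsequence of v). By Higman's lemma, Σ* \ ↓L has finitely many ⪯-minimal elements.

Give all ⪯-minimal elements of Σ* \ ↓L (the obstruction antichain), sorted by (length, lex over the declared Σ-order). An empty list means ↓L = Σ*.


A = [sst, stsr, trtts, sttrtt].

|Q|=33, |F|=25, |δ|=92 (11 ε).
min D↑ (24 st, q0=0, F={12}): 0:t→1,s→2,r→0 1:t→1,s→3,r→4 2:t→5,s→6,r→2 3:t→5,s→6,r→7 4:t→8,s→7,r→4 5:t→9,s→10,r→11 6:t→12,s→6,r→6 7:t→13,s→6,r→7 8:t→14,s→15,r→8 9:t→9,s→10,r→16 10:t→12,s→10,r→12 11:t→17,s→10,r→11 12:t→12,s→12,r→12 13:t→18,s→10,r→13 14:t→14,s→12,r→14 15:t→19,s→6,r→15 16:t→20,s→10,r→16 17:t→18,s→10,r→21 18:t→18,s→12,r→22 19:t→18,s→12,r→19 20:t→12,s→10,r→20 21:t→23,s→10,r→21 22:t→23,s→12,r→22 23:t→12,s→12,r→23 (ε-aug+det+¬).
'sst': run [32, 25, 5, 2] end={s24,s8} ∉↓L; 3/3 del acc.
'stsr': run [32, 25, 19, 4, 2] end={s24,s8} ∉↓L; 4/4 del acc.
'trtts': |S_i|=[32, 30, 25, 21, 9, 3] end={s24,s29,s8} ∉↓L; 5/5 del acc.
'sttrtt': run [32, 25, 19, 13, 9, 5, 2] end={s24,s8} — reject; 6/6 single-dels accept.
4 obstructions.


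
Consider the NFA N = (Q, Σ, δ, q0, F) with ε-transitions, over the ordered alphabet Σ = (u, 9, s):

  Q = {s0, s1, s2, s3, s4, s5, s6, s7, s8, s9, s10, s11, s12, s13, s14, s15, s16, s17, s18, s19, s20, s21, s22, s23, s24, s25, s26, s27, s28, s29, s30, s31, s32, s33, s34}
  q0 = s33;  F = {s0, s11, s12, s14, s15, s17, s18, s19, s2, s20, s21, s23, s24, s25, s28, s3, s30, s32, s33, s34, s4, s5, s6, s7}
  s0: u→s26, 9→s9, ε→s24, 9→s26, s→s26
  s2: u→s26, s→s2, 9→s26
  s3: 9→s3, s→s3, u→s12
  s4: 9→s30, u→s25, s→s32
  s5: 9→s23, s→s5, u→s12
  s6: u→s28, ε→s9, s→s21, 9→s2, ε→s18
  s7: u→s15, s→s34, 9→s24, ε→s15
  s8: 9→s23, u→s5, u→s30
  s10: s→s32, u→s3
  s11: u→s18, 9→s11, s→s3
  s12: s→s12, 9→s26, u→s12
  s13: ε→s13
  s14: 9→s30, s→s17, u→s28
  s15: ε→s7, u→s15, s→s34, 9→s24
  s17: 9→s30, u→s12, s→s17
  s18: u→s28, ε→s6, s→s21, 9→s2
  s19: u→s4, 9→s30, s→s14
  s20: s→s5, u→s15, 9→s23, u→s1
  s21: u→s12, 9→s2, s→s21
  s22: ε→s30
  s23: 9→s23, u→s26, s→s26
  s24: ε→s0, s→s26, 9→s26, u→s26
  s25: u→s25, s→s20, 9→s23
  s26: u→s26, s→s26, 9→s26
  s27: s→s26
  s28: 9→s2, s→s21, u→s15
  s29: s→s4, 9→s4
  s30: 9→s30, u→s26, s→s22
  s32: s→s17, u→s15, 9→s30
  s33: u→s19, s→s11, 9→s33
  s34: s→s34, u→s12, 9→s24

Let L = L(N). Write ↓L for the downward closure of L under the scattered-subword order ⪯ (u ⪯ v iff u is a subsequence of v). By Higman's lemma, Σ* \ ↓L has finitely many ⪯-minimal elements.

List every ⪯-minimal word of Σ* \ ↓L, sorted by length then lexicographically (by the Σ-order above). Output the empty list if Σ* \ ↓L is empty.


Antichain: [u9u, su99, ssu9, uuu9s].

|Q|=35, |F|=24, |δ|=94 (9 ε).
min D↑ (22 st, q0=0, F={10}): 0:u→1,9→0,s→2 1:u→3,9→4,s→5 2:u→6,9→2,s→7 3:u→8,9→4,s→9 4:u→10,9→4,s→4 5:u→11,9→4,s→12 6:u→11,9→13,s→14 7:u→15,9→7,s→7 8:u→8,9→16,s→17 9:u→18,9→4,s→12 10:u→10,9→10,s→10 11:u→18,9→13,s→14 12:u→15,9→4,s→12 13:u→10,9→10,s→13 14:u→15,9→13,s→14 15:u→15,9→10,s→15 16:u→10,9→16,s→10 17:u→18,9→16,s→19 18:u→18,9→20,s→21 19:u→15,9→16,s→19 20:u→10,9→10,s→10 21:u→15,9→20,s→21.
'u9u': |S_i|=[28, 25, 8, 1] end={s26} — reject; 3/3 del acc.
'su99': N↓-sim [28, 24, 14, 5, 2] end={s26,s9} ∉↓L; 4/4 del acc.
'ssu9': N↓-sim [28, 24, 14, 2, 1] end={s26} ∉↓L; 4/4 single-dels accept.
'uuu9s': run [28, 25, 21, 13, 5, 1] end={s26} — reject; 5/5 single-dels accept.
4 words, ⪯-incomp.


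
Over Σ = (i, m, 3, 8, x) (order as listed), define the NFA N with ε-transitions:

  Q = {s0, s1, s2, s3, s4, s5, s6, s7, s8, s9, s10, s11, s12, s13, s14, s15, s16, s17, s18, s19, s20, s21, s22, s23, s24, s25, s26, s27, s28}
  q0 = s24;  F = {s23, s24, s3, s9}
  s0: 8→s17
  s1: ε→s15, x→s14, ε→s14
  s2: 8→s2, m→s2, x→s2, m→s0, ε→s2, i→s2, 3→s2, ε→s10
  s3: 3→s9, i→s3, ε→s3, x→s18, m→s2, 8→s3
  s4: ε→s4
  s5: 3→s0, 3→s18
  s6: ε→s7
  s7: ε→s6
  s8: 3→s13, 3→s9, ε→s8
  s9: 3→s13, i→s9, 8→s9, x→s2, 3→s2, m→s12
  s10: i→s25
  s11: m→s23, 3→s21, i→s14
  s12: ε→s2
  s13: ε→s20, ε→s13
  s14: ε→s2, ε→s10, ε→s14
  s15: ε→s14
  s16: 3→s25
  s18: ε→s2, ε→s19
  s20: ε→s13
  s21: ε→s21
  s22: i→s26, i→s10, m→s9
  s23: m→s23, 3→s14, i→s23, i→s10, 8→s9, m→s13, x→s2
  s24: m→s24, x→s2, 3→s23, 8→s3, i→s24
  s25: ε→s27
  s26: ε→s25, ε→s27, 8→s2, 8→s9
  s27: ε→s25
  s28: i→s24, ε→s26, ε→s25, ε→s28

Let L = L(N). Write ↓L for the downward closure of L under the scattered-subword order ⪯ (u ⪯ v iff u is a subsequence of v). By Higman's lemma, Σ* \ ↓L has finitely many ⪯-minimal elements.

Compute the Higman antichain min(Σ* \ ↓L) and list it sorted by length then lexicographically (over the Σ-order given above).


|Q|=29, |F|=4, |δ|=73 (27 ε).
min D↑ (5 st, q0=0, F={3}): 0:i→0,m→0,3→1,8→2,x→3 1:i→1,m→1,3→3,8→4,x→3 2:i→2,m→3,3→4,8→2,x→3 3:i→3,m→3,3→3,8→3,x→3 4:i→4,m→3,3→3,8→4,x→3 (ε-aug+det+¬).
'x': |S_i|=[16, 8] end={s0,s10,s17,s18,s19,s2,s25,s27} rej; 1/1 single-dels accept.
'33': |S_i|=[16, 12, 9] end={s0,s10,s13,s14,s17,s2,s20,s25,s27} rej; 2/2 single-dels accept.
'8m': |S_i|=[16, 13, 7] end={s0,s10,s12,s17,s2,s25,s27} ∉↓L; 2/2 deletions ∈↓L.
3 obstructions.

Antichain: [x, 33, 8m].


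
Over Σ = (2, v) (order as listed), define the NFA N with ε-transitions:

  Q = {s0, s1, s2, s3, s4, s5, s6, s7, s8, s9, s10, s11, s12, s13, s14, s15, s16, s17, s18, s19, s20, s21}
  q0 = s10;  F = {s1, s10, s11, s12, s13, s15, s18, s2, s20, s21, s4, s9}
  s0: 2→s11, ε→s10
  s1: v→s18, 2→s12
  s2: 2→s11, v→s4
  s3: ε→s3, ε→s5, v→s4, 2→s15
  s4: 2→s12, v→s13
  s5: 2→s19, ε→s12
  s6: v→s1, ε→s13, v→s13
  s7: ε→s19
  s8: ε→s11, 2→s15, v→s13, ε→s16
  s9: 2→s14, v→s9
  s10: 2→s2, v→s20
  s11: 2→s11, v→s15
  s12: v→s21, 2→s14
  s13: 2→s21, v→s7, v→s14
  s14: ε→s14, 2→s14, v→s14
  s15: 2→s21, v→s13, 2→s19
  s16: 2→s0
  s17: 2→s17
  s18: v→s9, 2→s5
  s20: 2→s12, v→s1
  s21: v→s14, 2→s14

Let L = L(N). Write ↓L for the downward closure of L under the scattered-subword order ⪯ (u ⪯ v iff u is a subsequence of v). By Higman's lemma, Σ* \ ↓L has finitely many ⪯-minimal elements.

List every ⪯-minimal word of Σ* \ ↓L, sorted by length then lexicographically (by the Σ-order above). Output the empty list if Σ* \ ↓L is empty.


|Q|=22, |F|=12, |δ|=47 (9 ε).
min D↑ (13 st, q0=0, F={9}): 0:2→1,v→2 1:2→3,v→4 2:2→5,v→6 3:2→3,v→7 4:2→5,v→8 5:2→9,v→10 6:2→5,v→11 7:2→10,v→8 8:2→10,v→9 9:2→9,v→9 10:2→9,v→9 11:2→5,v→12 12:2→9,v→12 [Hopcroft].
'v22': run [16, 13, 5, 2] end={s14,s19} ∉↓L; 3/3 del acc.
'2vvv': N↓-sim [16, 11, 8, 5, 3] end={s14,s19,s7} ∉↓L; 4/4 del acc.
'v2vv': |S_i|=[16, 13, 5, 2, 1] end={s14} rej; 4/4 deletions ∈↓L.
'22v2v': N↓-sim [16, 11, 8, 6, 3, 1] end={s14} rej; 5/5 single-dels accept.
'vvvv2': |S_i|=[16, 13, 10, 8, 3, 1] end={s14} rej; 5/5 del acc.
5 minimals (antichain).

A = [v22, 2vvv, v2vv, 22v2v, vvvv2].


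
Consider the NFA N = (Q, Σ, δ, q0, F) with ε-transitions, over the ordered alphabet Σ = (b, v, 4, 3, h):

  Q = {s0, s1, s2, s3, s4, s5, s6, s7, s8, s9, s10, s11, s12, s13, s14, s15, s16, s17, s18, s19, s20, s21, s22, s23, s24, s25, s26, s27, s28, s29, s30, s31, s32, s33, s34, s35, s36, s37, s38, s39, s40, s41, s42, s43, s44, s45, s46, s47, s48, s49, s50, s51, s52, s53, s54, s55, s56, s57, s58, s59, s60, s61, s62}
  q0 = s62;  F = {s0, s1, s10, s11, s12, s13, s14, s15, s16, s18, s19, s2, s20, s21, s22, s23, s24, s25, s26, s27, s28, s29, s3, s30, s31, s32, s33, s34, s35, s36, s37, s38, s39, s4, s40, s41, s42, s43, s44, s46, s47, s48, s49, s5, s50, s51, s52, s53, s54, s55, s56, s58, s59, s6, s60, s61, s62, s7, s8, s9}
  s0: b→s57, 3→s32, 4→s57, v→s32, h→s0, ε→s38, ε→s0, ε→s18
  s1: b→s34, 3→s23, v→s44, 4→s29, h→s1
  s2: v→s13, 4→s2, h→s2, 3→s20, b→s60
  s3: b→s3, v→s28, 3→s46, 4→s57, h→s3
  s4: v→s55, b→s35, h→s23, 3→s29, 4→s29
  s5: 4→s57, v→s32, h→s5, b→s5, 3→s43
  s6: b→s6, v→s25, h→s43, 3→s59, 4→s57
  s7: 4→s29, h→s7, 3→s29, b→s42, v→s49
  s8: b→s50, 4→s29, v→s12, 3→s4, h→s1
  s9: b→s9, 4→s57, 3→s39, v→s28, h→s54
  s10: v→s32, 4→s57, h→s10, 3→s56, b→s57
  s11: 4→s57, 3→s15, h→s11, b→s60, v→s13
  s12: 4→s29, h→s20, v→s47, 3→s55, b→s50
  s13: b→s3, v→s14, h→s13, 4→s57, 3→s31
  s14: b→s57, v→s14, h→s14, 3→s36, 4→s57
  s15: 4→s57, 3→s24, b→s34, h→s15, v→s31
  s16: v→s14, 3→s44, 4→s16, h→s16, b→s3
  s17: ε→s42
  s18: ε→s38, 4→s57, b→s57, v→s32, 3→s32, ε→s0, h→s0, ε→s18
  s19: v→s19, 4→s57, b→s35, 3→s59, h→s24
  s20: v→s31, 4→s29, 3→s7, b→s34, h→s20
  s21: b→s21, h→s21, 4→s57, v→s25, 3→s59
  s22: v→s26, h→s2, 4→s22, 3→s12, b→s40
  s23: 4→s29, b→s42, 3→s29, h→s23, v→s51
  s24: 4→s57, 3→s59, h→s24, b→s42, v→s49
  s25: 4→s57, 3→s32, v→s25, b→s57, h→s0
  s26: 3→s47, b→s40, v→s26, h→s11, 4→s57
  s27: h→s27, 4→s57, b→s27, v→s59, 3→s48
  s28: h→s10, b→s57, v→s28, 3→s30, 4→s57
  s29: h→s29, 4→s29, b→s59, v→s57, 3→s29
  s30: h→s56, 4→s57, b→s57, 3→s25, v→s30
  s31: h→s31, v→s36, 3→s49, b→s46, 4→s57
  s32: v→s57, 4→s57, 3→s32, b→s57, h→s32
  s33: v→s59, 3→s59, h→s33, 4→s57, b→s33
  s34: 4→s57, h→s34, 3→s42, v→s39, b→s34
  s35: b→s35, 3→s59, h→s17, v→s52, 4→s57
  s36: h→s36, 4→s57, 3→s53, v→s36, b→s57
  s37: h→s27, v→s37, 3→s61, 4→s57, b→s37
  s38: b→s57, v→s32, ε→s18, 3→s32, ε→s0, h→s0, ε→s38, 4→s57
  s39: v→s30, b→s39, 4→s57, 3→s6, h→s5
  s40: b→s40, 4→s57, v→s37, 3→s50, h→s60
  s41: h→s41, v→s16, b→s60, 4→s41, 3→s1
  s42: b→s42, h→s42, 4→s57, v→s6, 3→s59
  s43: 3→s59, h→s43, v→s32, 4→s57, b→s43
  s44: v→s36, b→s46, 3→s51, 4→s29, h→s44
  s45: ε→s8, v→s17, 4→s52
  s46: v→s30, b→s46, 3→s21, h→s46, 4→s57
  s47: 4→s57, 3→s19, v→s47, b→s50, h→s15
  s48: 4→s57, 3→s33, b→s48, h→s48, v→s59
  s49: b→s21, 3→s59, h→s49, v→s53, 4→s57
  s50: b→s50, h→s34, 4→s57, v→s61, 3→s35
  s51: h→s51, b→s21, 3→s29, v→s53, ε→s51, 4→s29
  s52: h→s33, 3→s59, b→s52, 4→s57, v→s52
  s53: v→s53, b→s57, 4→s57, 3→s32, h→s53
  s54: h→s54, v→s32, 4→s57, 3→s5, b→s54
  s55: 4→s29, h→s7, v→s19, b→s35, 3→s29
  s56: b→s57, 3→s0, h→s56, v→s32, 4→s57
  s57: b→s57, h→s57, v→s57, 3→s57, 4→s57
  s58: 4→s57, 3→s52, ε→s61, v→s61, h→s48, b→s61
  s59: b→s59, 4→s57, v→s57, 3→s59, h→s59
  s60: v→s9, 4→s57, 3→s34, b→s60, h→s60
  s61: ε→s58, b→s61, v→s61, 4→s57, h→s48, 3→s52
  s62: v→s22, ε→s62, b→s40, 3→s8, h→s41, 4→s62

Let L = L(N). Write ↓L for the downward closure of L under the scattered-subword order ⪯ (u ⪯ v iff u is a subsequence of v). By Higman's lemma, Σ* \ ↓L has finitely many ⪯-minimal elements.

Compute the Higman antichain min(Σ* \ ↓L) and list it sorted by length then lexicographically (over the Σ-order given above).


min(Σ*\↓L) = [b4, vv4, 34v, 333v, hvvb, bvhvv].

|Q|=63, |F|=60, |δ|=322 (15 ε).
min D↑ (58 st, q0=0, F={6}): 0:b→1,v→2,4→0,3→3,h→4 1:b→1,v→5,4→6,3→7,h→8 2:b→1,v→9,4→2,3→10,h→11 3:b→7,v→10,4→12,3→13,h→14 4:b→8,v→15,4→4,3→14,h→4 5:b→5,v→5,4→6,3→16,h→17 6:b→6,v→6,4→6,3→6,h→6 7:b→7,v→16,4→6,3→18,h→19 8:b→8,v→20,4→6,3→19,h→8 9:b→1,v→9,4→6,3→21,h→22 10:b→7,v→21,4→12,3→23,h→24 11:b→8,v→25,4→11,3→24,h→11 12:b→26,v→6,4→12,3→12,h→12 13:b→18,v→23,4→12,3→12,h→27 14:b→19,v→28,4→12,3→27,h→14 15:b→29,v→30,4→15,3→28,h→15 16:b→16,v→16,4→6,3→31,h→32 17:b→17,v→26,4→6,3→32,h→17 18:b→18,v→31,4→6,3→26,h→33 19:b→19,v→34,4→6,3→33,h→19 20:b→20,v→35,4→6,3→34,h→36 21:b→7,v→21,4→6,3→37,h→38 22:b→8,v→25,4→6,3→38,h→22 23:b→18,v→37,4→12,3→12,h→39 24:b→19,v→40,4→12,3→39,h→24 25:b→29,v→30,4→6,3→40,h→25 26:b→26,v→6,4→6,3→26,h→26 27:b→33,v→41,4→12,3→12,h→27 28:b→42,v→43,4→12,3→41,h→28 29:b→29,v→35,4→6,3→42,h→29 30:b→6,v→30,4→6,3→43,h→30 31:b→31,v→31,4→6,3→26,h→44 32:b→32,v→26,4→6,3→44,h→32 33:b→33,v→45,4→6,3→26,h→33 34:b→34,v→46,4→6,3→45,h→47 35:b→6,v→35,4→6,3→46,h→48 36:b→36,v→49,4→6,3→47,h→36 37:b→18,v→37,4→6,3→26,h→50 38:b→19,v→40,4→6,3→50,h→38 39:b→33,v→51,4→12,3→12,h→39 40:b→42,v→43,4→6,3→51,h→40 41:b→52,v→53,4→12,3→12,h→41 42:b→42,v→46,4→6,3→52,h→42 43:b→6,v→43,4→6,3→53,h→43 44:b→44,v→26,4→6,3→26,h→44 45:b→45,v→54,4→6,3→26,h→55 46:b→6,v→46,4→6,3→54,h→56 47:b→47,v→49,4→6,3→55,h→47 48:b→6,v→49,4→6,3→56,h→48 49:b→6,v→6,4→6,3→49,h→49 50:b→33,v→51,4→6,3→26,h→50 51:b→52,v→53,4→6,3→26,h→51 52:b→52,v→54,4→6,3→26,h→52 53:b→6,v→53,4→6,3→49,h→53 54:b→6,v→54,4→6,3→49,h→57 55:b→55,v→49,4→6,3→26,h→55 56:b→6,v→49,4→6,3→57,h→56 57:b→6,v→49,4→6,3→49,h→57 [Hopcroft].
'b4': run [62, 34, 1] end={s57} — reject; 2/2 single-dels accept.
'vv4': run [62, 56, 46, 1] end={s57} — reject; 3/3 single-dels accept.
'34v': N↓-sim [62, 44, 3, 1] end={s57} — reject; 3/3 del acc.
'333v': |S_i|=[62, 44, 25, 4, 1] end={s57} rej; 4/4 deletions ∈↓L.
'hvvb': run [62, 46, 30, 13, 1] end={s57} ∉↓L; 4/4 single-dels accept.
'bvhvv': N↓-sim [62, 34, 24, 14, 3, 1] end={s57} — reject; 5/5 deletions ∈↓L.
6 words, ⪯-incomp.


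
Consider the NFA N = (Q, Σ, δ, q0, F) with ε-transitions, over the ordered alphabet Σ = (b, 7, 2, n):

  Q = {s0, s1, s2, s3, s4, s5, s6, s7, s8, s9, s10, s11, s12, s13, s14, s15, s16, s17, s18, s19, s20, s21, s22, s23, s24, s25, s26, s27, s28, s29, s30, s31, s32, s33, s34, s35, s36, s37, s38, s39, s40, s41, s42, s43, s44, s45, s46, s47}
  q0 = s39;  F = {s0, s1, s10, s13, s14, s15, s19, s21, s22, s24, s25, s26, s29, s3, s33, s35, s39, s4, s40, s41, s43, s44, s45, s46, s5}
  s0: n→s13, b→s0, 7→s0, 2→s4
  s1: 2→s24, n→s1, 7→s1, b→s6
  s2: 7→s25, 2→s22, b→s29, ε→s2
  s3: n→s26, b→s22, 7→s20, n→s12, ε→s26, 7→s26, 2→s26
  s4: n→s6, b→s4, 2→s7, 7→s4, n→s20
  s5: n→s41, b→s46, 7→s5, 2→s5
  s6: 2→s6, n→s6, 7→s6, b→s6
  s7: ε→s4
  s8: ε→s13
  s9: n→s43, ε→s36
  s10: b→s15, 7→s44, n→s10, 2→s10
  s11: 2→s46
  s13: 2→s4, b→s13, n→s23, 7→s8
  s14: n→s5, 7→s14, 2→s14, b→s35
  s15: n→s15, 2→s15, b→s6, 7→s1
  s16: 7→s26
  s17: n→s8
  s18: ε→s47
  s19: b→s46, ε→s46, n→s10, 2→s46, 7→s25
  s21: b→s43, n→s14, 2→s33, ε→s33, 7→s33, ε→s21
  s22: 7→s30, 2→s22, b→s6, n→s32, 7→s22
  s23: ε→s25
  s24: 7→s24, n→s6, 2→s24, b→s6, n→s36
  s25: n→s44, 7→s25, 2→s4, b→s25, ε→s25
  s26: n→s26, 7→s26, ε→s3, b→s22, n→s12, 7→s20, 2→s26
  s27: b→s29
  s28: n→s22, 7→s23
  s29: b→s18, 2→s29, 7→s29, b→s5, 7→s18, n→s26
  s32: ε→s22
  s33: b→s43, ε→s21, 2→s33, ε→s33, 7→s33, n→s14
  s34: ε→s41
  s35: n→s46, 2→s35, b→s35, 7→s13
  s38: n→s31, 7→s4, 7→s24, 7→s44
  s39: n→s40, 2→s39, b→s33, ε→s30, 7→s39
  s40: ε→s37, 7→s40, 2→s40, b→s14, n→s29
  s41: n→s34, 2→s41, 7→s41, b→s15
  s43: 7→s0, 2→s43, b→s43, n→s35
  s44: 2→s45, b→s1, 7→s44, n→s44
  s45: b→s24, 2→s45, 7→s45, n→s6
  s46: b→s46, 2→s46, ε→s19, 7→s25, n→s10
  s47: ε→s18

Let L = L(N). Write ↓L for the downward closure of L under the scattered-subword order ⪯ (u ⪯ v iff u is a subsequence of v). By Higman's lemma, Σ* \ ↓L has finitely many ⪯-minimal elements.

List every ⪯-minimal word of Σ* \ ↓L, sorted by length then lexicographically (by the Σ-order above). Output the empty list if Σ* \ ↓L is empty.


Antichain: [bb72n, nnnbb].

|Q|=48, |F|=25, |δ|=147 (20 ε).
min D↑ (23 st, q0=0, F={15}): 0:b→1,7→0,2→0,n→2 1:b→3,7→1,2→1,n→4 2:b→4,7→2,2→2,n→5 3:b→3,7→6,2→3,n→7 4:b→7,7→4,2→4,n→8 5:b→8,7→5,2→5,n→9 6:b→6,7→6,2→10,n→11 7:b→7,7→11,2→7,n→12 8:b→12,7→8,2→8,n→13 9:b→14,7→9,2→9,n→9 10:b→10,7→10,2→10,n→15 11:b→11,7→11,2→10,n→16 12:b→12,7→16,2→12,n→17 13:b→18,7→13,2→13,n→13 14:b→15,7→14,2→14,n→14 15:b→15,7→15,2→15,n→15 16:b→16,7→16,2→10,n→19 17:b→18,7→19,2→17,n→17 18:b→15,7→20,2→18,n→18 19:b→20,7→19,2→21,n→19 20:b→15,7→20,2→22,n→20 21:b→22,7→21,2→21,n→15 22:b→15,7→22,2→22,n→15.
'bb72n': |S_i|=[38, 31, 20, 14, 7, 3] end={s20,s36,s6} ∉↓L; 5/5 del acc.
'nnnbb': |S_i|=[38, 33, 27, 17, 8, 1] end={s6} — reject; 5/5 single-dels accept.
2 obstructions.


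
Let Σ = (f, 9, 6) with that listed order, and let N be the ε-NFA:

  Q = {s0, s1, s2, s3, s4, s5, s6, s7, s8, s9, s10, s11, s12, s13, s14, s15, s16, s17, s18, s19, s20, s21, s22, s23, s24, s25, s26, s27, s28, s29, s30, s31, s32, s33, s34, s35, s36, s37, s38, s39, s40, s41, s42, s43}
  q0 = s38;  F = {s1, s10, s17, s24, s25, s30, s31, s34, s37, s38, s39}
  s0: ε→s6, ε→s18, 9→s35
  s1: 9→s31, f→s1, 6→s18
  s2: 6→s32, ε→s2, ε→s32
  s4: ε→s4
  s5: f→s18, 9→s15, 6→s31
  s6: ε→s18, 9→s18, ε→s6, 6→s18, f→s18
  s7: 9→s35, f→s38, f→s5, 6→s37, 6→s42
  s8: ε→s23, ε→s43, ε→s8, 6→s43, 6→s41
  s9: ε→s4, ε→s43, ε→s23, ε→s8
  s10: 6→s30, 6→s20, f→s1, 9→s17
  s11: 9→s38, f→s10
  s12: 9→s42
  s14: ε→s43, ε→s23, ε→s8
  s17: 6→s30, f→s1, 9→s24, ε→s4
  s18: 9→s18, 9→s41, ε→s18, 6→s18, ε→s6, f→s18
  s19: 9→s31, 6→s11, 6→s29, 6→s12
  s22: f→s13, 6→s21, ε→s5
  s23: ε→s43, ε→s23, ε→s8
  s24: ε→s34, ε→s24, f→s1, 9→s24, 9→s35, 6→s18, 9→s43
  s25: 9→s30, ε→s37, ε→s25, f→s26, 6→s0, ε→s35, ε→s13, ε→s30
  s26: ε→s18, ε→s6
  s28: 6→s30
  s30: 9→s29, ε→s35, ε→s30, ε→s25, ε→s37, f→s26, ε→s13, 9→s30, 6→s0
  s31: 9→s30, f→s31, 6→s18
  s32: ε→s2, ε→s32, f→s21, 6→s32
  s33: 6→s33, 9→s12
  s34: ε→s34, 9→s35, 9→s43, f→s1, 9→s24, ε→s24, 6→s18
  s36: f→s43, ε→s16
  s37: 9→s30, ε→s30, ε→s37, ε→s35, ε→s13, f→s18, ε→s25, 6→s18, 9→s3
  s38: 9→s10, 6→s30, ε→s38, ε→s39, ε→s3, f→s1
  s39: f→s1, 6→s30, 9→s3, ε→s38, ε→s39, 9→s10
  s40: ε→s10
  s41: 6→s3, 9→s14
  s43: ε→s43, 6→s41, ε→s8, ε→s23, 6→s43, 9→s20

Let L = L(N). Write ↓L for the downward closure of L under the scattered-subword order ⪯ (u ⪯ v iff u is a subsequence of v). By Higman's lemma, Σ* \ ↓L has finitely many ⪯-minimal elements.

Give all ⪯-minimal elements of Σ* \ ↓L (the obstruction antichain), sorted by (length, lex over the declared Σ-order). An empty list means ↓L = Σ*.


min(Σ*\↓L) = [f6, 6f, 66, f99f, 9996].

|Q|=44, |F|=11, |δ|=137 (57 ε).
min D↑ (8 st, q0=0, F={5}): 0:f→1,9→2,6→3 1:f→1,9→4,6→5 2:f→1,9→6,6→3 3:f→5,9→3,6→5 4:f→4,9→3,6→5 5:f→5,9→5,6→5 6:f→1,9→7,6→3 7:f→1,9→7,6→5.
'f6': run [26, 19, 11] end={s0,s14,s18,s20,s23,s3,s35,s41,s43,s6,s8} — reject; 2/2 del acc.
'6f': run [26, 17, 10] end={s14,s18,s20,s23,s26,s3,s41,s43,s6,s8} rej; 2/2 del acc.
'66': N↓-sim [26, 17, 11] end={s0,s14,s18,s20,s23,s3,s35,s41,s43,s6,s8} — reject; 2/2 single-dels accept.
'f99f': run [26, 19, 18, 17, 10] end={s14,s18,s20,s23,s26,s3,s41,s43,s6,s8} ∉↓L; 4/4 del acc.
'9996': |S_i|=[26, 24, 23, 21, 11] end={s0,s14,s18,s20,s23,s3,s35,s41,s43,s6,s8} rej; 4/4 del acc.
5 minimals (antichain).
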